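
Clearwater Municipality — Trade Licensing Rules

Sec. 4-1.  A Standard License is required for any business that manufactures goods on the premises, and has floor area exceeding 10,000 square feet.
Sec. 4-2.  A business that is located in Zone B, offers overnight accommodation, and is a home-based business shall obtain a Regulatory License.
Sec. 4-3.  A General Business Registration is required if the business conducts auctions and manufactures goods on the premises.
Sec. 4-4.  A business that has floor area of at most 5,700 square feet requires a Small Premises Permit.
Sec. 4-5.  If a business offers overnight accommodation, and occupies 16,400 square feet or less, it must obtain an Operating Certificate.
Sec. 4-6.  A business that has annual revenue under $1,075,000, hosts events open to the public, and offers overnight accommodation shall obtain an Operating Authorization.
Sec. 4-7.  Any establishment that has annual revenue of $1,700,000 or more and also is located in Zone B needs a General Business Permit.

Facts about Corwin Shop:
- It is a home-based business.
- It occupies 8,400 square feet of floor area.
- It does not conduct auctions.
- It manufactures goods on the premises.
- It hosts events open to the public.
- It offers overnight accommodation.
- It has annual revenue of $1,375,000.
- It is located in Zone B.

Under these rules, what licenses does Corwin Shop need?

Operating Certificate, Regulatory License

Sec. 4-1. manufactures goods on the premises; floor area 8,400 square feet ≤ 10,000 square feet → Standard License not required.
Sec. 4-2. is located in Zone B; offers overnight accommodation; is a home-based business → Regulatory License required.
Sec. 4-3. does not conduct auctions; manufactures goods on the premises → General Business Registration not required.
Sec. 4-4. floor area 8,400 square feet > 5,700 square feet → Small Premises Permit not required.
Sec. 4-5. offers overnight accommodation; floor area 8,400 square feet ≤ 16,400 square feet → Operating Certificate required.
Sec. 4-6. revenue $1,375,000 ≥ $1,075,000; hosts events open to the public; offers overnight accommodation → Operating Authorization not required.
Sec. 4-7. revenue $1,375,000 < $1,700,000; is located in Zone B → General Business Permit not required.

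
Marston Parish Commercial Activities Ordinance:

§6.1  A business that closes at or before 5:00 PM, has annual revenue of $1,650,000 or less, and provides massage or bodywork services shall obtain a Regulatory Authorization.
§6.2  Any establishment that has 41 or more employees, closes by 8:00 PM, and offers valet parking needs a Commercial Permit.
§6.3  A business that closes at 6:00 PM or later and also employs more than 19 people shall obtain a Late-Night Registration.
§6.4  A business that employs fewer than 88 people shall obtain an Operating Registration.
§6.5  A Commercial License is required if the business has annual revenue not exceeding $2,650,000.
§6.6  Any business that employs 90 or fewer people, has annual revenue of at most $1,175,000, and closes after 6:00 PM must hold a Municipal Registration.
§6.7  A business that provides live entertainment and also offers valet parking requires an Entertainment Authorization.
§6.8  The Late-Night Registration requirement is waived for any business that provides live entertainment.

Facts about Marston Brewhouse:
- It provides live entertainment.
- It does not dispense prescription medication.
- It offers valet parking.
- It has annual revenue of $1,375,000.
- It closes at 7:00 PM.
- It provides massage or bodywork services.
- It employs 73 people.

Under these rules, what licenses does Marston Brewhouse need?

§6.1 closes 7:00 PM, after 5:00 PM; revenue $1,375,000 ≤ $1,650,000; provides massage or bodywork services → Regulatory Authorization not required.
§6.2 employees 73 ≥ 41; closes 7:00 PM, at/before 8:00 PM; offers valet parking → Commercial Permit required.
§6.3 closes 7:00 PM, after 6:00 PM; employees 73 > 19 → Late-Night Registration required.
§6.4 employees 73 < 88 → Operating Registration required.
§6.5 revenue $1,375,000 ≤ $2,650,000 → Commercial License required.
§6.6 employees 73 ≤ 90; revenue $1,375,000 > $1,175,000; closes 7:00 PM, after 6:00 PM → Municipal Registration not required.
§6.7 provides live entertainment; offers valet parking → Entertainment Authorization required.
§6.8 provides live entertainment → exempt from Late-Night Registration.

Commercial License, Commercial Permit, Entertainment Authorization, Operating Registration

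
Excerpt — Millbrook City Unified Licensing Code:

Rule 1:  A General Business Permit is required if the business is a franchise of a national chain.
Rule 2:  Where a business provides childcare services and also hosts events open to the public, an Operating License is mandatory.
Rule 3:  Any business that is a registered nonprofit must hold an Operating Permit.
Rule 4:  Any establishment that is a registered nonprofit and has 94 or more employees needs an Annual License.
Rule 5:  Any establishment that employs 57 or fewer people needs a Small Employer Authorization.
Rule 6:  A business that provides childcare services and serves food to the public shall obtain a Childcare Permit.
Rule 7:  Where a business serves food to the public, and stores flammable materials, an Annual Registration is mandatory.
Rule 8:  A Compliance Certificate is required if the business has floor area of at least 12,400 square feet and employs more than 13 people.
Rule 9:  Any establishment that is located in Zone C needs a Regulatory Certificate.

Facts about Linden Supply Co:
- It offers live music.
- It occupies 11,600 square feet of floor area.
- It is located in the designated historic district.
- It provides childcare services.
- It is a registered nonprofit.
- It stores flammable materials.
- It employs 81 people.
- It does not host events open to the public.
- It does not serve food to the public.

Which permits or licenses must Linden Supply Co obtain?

Rule 1: is a registered nonprofit (not: is a franchise of a national chain) → General Business Permit not required.
Rule 2: provides childcare services; does not host events open to the public → Operating License not required.
Rule 3: is a registered nonprofit → Operating Permit required.
Rule 4: is a registered nonprofit; employees 81 < 94 → Annual License not required.
Rule 5: employees 81 > 57 → Small Employer Authorization not required.
Rule 6: provides childcare services; does not serve food to the public → Childcare Permit not required.
Rule 7: does not serve food to the public; stores flammable materials → Annual Registration not required.
Rule 8: floor area 11,600 square feet < 12,400 square feet; employees 81 > 13 → Compliance Certificate not required.
Rule 9: is located in the designated historic district (not: is located in Zone C) → Regulatory Certificate not required.

Operating Permit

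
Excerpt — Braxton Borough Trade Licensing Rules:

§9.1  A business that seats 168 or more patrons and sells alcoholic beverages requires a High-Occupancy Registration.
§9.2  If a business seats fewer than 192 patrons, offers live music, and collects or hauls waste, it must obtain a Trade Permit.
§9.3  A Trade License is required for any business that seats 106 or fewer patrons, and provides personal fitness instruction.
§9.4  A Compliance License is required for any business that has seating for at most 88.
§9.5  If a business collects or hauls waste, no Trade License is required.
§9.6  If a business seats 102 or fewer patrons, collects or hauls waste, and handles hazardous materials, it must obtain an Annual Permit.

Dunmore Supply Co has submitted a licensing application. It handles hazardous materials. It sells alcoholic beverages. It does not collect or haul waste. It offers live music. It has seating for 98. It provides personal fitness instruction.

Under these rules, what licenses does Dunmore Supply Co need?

§9.1 seating 98 < 168; sells alcoholic beverages → High-Occupancy Registration not required.
§9.2 seating 98 < 192; offers live music; does not collect or haul waste → Trade Permit not required.
§9.3 seating 98 ≤ 106; provides personal fitness instruction → Trade License required.
§9.4 seating 98 > 88 → Compliance License not required.
§9.5 does not collect or haul waste → Trade License exemption does not apply.
§9.6 seating 98 ≤ 102; does not collect or haul waste; handles hazardous materials → Annual Permit not required.

Trade License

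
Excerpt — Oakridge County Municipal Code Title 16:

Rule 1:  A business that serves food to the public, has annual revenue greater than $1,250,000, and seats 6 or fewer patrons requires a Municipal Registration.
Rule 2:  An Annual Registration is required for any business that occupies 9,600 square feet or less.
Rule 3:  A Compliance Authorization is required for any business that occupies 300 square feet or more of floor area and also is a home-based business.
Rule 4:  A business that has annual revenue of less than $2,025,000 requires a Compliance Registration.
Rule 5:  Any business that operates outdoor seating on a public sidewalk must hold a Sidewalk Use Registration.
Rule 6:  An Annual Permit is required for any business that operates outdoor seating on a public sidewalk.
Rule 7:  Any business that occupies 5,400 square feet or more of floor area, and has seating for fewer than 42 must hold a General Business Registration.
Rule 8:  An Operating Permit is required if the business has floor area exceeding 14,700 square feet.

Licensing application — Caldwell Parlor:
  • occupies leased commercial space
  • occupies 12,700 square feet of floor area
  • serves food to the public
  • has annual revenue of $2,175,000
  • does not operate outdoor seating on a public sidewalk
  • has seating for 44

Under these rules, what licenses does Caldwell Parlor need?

Rule 1: serves food to the public; revenue $2,175,000 > $1,250,000; seating 44 > 6 → Municipal Registration not required.
Rule 2: floor area 12,700 square feet > 9,600 square feet → Annual Registration not required.
Rule 3: floor area 12,700 square feet ≥ 300 square feet; occupies leased commercial space (not: is a home-based business) → Compliance Authorization not required.
Rule 4: revenue $2,175,000 ≥ $2,025,000 → Compliance Registration not required.
Rule 5: does not operate outdoor seating on a public sidewalk → Sidewalk Use Registration not required.
Rule 6: does not operate outdoor seating on a public sidewalk → Annual Permit not required.
Rule 7: floor area 12,700 square feet ≥ 5,400 square feet; seating 44 ≥ 42 → General Business Registration not required.
Rule 8: floor area 12,700 square feet ≤ 14,700 square feet → Operating Permit not required.

None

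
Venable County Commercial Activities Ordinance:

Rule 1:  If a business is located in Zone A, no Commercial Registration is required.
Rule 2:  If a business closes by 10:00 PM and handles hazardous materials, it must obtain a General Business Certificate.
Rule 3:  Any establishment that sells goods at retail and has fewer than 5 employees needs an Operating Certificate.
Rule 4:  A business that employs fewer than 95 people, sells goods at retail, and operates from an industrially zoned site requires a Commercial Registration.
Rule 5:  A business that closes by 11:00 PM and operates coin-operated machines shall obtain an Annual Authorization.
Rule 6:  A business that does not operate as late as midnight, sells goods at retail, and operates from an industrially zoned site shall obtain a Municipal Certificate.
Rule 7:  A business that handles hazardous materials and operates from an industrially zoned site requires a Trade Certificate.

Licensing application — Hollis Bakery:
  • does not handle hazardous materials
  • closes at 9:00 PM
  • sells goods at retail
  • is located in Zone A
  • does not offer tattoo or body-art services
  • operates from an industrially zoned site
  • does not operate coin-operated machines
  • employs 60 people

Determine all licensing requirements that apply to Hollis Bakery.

Municipal Certificate

Rule 1: is located in Zone A → exempt from Commercial Registration.
Rule 2: closes 9:00 PM, at/before 10:00 PM; does not handle hazardous materials → General Business Certificate not required.
Rule 3: sells goods at retail; employees 60 ≥ 5 → Operating Certificate not required.
Rule 4: employees 60 < 95; sells goods at retail; operates from an industrially zoned site → Commercial Registration required.
Rule 5: closes 9:00 PM, at/before 11:00 PM; does not operate coin-operated machines → Annual Authorization not required.
Rule 6: closes 9:00 PM, at/before midnight; sells goods at retail; operates from an industrially zoned site → Municipal Certificate required.
Rule 7: does not handle hazardous materials; operates from an industrially zoned site → Trade Certificate not required.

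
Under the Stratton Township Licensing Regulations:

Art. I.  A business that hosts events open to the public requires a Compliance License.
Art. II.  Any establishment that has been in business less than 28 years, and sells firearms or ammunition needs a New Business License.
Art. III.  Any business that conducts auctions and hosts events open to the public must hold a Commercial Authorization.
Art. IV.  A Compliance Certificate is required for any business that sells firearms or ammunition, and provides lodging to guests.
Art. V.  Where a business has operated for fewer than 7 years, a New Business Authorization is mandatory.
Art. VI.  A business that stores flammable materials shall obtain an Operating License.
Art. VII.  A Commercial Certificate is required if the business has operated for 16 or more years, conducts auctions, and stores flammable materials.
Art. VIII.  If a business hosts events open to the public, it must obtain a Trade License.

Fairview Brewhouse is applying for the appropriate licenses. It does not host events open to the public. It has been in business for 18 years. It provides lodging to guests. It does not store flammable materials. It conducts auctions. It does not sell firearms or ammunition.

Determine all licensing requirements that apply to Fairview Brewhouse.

Art. I. does not host events open to the public → Compliance License not required.
Art. II. years in business 18 < 28; does not sell firearms or ammunition → New Business License not required.
Art. III. conducts auctions; does not host events open to the public → Commercial Authorization not required.
Art. IV. does not sell firearms or ammunition; provides lodging to guests → Compliance Certificate not required.
Art. V. years in business 18 ≥ 7 → New Business Authorization not required.
Art. VI. does not store flammable materials → Operating License not required.
Art. VII. years in business 18 ≥ 16; conducts auctions; does not store flammable materials → Commercial Certificate not required.
Art. VIII. does not host events open to the public → Trade License not required.

None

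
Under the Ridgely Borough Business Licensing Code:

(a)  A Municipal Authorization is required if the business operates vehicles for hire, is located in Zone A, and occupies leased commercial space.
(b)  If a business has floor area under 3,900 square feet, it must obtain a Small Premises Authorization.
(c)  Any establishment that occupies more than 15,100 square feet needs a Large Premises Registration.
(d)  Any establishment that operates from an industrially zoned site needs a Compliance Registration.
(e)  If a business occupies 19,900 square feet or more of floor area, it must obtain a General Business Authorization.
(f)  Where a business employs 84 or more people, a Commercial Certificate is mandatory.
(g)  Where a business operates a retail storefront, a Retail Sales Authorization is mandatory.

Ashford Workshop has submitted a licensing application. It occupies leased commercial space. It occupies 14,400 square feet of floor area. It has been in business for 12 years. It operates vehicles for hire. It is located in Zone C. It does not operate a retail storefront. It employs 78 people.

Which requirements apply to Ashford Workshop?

None

(a) operates vehicles for hire; is located in Zone C (not: is located in Zone A); occupies leased commercial space → Municipal Authorization not required.
(b) floor area 14,400 square feet ≥ 3,900 square feet → Small Premises Authorization not required.
(c) floor area 14,400 square feet ≤ 15,100 square feet → Large Premises Registration not required.
(d) occupies leased commercial space (not: operates from an industrially zoned site) → Compliance Registration not required.
(e) floor area 14,400 square feet < 19,900 square feet → General Business Authorization not required.
(f) employees 78 < 84 → Commercial Certificate not required.
(g) does not operate a retail storefront → Retail Sales Authorization not required.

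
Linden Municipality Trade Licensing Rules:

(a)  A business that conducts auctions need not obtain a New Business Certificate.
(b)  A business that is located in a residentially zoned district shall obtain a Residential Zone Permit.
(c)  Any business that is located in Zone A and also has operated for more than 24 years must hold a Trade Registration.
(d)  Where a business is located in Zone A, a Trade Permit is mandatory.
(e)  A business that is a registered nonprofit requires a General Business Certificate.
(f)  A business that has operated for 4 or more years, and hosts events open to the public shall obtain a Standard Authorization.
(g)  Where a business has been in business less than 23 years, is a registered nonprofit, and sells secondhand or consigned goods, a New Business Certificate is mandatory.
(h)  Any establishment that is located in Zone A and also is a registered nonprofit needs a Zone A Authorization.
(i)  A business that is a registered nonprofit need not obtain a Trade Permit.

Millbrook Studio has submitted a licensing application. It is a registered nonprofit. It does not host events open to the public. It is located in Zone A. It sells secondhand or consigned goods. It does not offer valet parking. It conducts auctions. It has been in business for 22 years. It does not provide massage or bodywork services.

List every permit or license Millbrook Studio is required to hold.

(a) conducts auctions → exempt from New Business Certificate.
(b) is located in Zone A (not: is located in a residentially zoned district) → Residential Zone Permit not required.
(c) is located in Zone A; years in business 22 ≤ 24 → Trade Registration not required.
(d) is located in Zone A → Trade Permit required.
(e) is a registered nonprofit → General Business Certificate required.
(f) years in business 22 ≥ 4; does not host events open to the public → Standard Authorization not required.
(g) years in business 22 < 23; is a registered nonprofit; sells secondhand or consigned goods → New Business Certificate required.
(h) is located in Zone A; is a registered nonprofit → Zone A Authorization required.
(i) is a registered nonprofit → exempt from Trade Permit.

General Business Certificate, Zone A Authorization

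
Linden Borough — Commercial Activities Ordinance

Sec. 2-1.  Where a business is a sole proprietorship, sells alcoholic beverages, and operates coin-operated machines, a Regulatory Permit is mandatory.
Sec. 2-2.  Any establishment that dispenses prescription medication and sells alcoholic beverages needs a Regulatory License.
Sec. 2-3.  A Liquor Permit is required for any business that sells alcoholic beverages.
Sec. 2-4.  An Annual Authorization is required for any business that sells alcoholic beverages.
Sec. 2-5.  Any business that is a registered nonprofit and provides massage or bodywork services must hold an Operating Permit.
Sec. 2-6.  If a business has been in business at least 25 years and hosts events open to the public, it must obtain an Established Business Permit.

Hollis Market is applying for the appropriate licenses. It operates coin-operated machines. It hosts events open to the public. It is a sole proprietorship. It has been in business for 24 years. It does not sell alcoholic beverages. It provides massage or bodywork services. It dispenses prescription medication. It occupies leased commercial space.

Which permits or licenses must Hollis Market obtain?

None

Sec. 2-1. is a sole proprietorship; does not sell alcoholic beverages; operates coin-operated machines → Regulatory Permit not required.
Sec. 2-2. dispenses prescription medication; does not sell alcoholic beverages → Regulatory License not required.
Sec. 2-3. does not sell alcoholic beverages → Liquor Permit not required.
Sec. 2-4. does not sell alcoholic beverages → Annual Authorization not required.
Sec. 2-5. is a sole proprietorship (not: is a registered nonprofit); provides massage or bodywork services → Operating Permit not required.
Sec. 2-6. years in business 24 < 25; hosts events open to the public → Established Business Permit not required.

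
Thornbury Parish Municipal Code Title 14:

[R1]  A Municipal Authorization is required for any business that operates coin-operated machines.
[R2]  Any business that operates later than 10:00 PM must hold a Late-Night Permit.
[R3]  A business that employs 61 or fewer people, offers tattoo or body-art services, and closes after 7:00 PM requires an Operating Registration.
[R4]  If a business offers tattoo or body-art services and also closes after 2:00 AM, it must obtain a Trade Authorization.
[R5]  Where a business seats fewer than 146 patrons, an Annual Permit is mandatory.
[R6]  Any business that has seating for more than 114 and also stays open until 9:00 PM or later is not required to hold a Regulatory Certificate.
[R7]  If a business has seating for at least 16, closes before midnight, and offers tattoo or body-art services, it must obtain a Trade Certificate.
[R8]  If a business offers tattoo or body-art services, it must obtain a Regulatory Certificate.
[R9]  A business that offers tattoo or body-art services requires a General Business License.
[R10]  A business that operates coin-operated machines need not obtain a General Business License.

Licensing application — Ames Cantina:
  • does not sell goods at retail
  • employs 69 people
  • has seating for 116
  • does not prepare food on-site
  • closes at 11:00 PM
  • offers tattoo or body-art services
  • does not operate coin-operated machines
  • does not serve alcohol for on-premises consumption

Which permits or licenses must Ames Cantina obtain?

[R1] does not operate coin-operated machines → Municipal Authorization not required.
[R2] closes 11:00 PM, after 10:00 PM → Late-Night Permit required.
[R3] employees 69 > 61; offers tattoo or body-art services; closes 11:00 PM, after 7:00 PM → Operating Registration not required.
[R4] offers tattoo or body-art services; closes 11:00 PM, at/before 2:00 AM → Trade Authorization not required.
[R5] seating 116 < 146 → Annual Permit required.
[R6] seating 116 > 114; closes 11:00 PM, after 9:00 PM → exempt from Regulatory Certificate.
[R7] seating 116 ≥ 16; closes 11:00 PM, at/before midnight; offers tattoo or body-art services → Trade Certificate required.
[R8] offers tattoo or body-art services → Regulatory Certificate required.
[R9] offers tattoo or body-art services → General Business License required.
[R10] does not operate coin-operated machines → General Business License exemption does not apply.

Annual Permit, General Business License, Late-Night Permit, Trade Certificate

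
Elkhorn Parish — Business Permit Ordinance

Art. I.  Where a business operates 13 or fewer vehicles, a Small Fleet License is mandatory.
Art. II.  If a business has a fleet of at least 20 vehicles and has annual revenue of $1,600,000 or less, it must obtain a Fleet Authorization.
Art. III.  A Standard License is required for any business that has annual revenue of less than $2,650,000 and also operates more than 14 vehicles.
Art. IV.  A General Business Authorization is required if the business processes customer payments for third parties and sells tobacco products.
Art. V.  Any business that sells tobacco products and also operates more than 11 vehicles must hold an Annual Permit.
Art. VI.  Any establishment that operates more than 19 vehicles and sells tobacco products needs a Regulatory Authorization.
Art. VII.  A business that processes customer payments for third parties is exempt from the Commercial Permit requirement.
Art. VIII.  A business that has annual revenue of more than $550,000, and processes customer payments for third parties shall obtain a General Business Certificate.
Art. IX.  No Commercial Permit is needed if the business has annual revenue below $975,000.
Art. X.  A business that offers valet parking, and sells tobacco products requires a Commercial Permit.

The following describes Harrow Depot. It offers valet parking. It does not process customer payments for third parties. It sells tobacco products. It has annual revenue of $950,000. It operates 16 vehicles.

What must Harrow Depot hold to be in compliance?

Annual Permit, Standard License

Art. I. vehicles 16 > 13 → Small Fleet License not required.
Art. II. vehicles 16 < 20; revenue $950,000 ≤ $1,600,000 → Fleet Authorization not required.
Art. III. revenue $950,000 < $2,650,000; vehicles 16 > 14 → Standard License required.
Art. IV. does not process customer payments for third parties; sells tobacco products → General Business Authorization not required.
Art. V. sells tobacco products; vehicles 16 > 11 → Annual Permit required.
Art. VI. vehicles 16 ≤ 19; sells tobacco products → Regulatory Authorization not required.
Art. VII. does not process customer payments for third parties → Commercial Permit exemption does not apply.
Art. VIII. revenue $950,000 > $550,000; does not process customer payments for third parties → General Business Certificate not required.
Art. IX. revenue $950,000 < $975,000 → exempt from Commercial Permit.
Art. X. offers valet parking; sells tobacco products → Commercial Permit required.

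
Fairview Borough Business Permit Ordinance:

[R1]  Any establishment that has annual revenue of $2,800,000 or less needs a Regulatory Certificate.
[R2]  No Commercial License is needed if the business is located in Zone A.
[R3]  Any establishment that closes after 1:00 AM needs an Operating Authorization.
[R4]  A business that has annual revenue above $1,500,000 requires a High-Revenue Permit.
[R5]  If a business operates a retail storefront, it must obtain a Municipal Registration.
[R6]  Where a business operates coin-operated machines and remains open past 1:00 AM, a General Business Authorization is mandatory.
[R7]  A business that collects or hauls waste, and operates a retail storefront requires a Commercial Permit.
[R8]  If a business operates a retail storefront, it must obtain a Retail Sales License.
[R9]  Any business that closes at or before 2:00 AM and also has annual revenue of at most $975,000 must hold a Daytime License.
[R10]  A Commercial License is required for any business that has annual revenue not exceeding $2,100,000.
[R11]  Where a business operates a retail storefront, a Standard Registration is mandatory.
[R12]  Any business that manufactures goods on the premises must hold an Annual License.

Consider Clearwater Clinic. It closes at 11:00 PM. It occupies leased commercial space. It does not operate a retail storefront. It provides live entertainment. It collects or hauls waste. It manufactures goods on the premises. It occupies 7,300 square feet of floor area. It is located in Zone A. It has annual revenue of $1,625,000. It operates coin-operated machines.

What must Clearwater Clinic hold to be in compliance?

[R1] revenue $1,625,000 ≤ $2,800,000 → Regulatory Certificate required.
[R2] is located in Zone A → exempt from Commercial License.
[R3] closes 11:00 PM, at/before 1:00 AM → Operating Authorization not required.
[R4] revenue $1,625,000 > $1,500,000 → High-Revenue Permit required.
[R5] does not operate a retail storefront → Municipal Registration not required.
[R6] operates coin-operated machines; closes 11:00 PM, at/before 1:00 AM → General Business Authorization not required.
[R7] collects or hauls waste; does not operate a retail storefront → Commercial Permit not required.
[R8] does not operate a retail storefront → Retail Sales License not required.
[R9] closes 11:00 PM, at/before 2:00 AM; revenue $1,625,000 > $975,000 → Daytime License not required.
[R10] revenue $1,625,000 ≤ $2,100,000 → Commercial License required.
[R11] does not operate a retail storefront → Standard Registration not required.
[R12] manufactures goods on the premises → Annual License required.

Annual License, High-Revenue Permit, Regulatory Certificate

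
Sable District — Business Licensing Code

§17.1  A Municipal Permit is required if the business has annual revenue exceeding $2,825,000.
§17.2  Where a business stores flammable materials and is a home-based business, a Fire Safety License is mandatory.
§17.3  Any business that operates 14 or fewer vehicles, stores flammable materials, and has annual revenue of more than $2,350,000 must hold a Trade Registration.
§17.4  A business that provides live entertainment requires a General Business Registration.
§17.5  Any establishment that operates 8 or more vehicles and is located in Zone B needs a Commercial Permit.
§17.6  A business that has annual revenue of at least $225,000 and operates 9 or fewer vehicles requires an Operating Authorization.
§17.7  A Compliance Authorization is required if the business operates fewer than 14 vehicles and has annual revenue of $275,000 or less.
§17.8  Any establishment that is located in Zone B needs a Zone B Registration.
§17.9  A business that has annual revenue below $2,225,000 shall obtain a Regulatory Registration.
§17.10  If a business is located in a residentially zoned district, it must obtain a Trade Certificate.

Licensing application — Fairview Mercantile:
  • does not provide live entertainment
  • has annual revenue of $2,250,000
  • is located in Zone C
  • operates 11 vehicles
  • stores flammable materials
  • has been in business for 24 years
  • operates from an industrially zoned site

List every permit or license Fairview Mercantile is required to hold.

None

§17.1 revenue $2,250,000 ≤ $2,825,000 → Municipal Permit not required.
§17.2 stores flammable materials; operates from an industrially zoned site (not: is a home-based business) → Fire Safety License not required.
§17.3 vehicles 11 ≤ 14; stores flammable materials; revenue $2,250,000 ≤ $2,350,000 → Trade Registration not required.
§17.4 does not provide live entertainment → General Business Registration not required.
§17.5 vehicles 11 ≥ 8; is located in Zone C (not: is located in Zone B) → Commercial Permit not required.
§17.6 revenue $2,250,000 ≥ $225,000; vehicles 11 > 9 → Operating Authorization not required.
§17.7 vehicles 11 < 14; revenue $2,250,000 > $275,000 → Compliance Authorization not required.
§17.8 is located in Zone C (not: is located in Zone B) → Zone B Registration not required.
§17.9 revenue $2,250,000 ≥ $2,225,000 → Regulatory Registration not required.
§17.10 is located in Zone C (not: is located in a residentially zoned district) → Trade Certificate not required.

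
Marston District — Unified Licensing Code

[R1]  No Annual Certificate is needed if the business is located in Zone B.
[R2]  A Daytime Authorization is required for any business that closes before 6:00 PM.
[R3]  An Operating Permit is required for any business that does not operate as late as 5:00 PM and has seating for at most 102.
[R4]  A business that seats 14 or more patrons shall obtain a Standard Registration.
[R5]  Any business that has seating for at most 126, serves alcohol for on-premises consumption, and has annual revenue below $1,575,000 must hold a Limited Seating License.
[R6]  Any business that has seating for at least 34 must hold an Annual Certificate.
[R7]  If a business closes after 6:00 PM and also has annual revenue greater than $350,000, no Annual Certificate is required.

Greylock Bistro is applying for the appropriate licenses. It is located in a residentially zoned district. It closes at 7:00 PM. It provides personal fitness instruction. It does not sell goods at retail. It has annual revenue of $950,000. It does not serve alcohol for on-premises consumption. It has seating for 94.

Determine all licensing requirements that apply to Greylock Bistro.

[R1] is located in a residentially zoned district (not: is located in Zone B) → Annual Certificate exemption does not apply.
[R2] closes 7:00 PM, after 6:00 PM → Daytime Authorization not required.
[R3] closes 7:00 PM, after 5:00 PM; seating 94 ≤ 102 → Operating Permit not required.
[R4] seating 94 ≥ 14 → Standard Registration required.
[R5] seating 94 ≤ 126; does not serve alcohol for on-premises consumption; revenue $950,000 < $1,575,000 → Limited Seating License not required.
[R6] seating 94 ≥ 34 → Annual Certificate required.
[R7] closes 7:00 PM, after 6:00 PM; revenue $950,000 > $350,000 → exempt from Annual Certificate.

Standard Registration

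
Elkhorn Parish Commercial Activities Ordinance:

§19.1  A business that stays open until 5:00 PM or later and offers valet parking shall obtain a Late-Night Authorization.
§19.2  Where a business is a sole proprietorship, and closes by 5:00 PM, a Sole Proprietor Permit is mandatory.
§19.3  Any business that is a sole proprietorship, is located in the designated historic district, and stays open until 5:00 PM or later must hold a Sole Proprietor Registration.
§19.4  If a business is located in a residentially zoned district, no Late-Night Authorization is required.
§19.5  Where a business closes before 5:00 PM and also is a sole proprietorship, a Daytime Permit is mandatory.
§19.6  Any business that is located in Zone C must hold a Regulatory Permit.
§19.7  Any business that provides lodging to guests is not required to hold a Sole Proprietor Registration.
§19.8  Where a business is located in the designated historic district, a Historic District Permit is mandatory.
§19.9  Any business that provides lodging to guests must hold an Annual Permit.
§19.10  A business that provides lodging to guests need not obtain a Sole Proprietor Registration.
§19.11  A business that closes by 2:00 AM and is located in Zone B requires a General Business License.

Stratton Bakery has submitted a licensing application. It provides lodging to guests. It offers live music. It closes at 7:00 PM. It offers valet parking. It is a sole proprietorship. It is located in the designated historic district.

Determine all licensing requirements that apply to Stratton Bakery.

§19.1 closes 7:00 PM, after 5:00 PM; offers valet parking → Late-Night Authorization required.
§19.2 is a sole proprietorship; closes 7:00 PM, after 5:00 PM → Sole Proprietor Permit not required.
§19.3 is a sole proprietorship; is located in the designated historic district; closes 7:00 PM, after 5:00 PM → Sole Proprietor Registration required.
§19.4 is located in the designated historic district (not: is located in a residentially zoned district) → Late-Night Authorization exemption does not apply.
§19.5 closes 7:00 PM, after 5:00 PM; is a sole proprietorship → Daytime Permit not required.
§19.6 is located in the designated historic district (not: is located in Zone C) → Regulatory Permit not required.
§19.7 provides lodging to guests → exempt from Sole Proprietor Registration.
§19.8 is located in the designated historic district → Historic District Permit required.
§19.9 provides lodging to guests → Annual Permit required.
§19.10 provides lodging to guests → exempt from Sole Proprietor Registration.
§19.11 closes 7:00 PM, at/before 2:00 AM; is located in the designated historic district (not: is located in Zone B) → General Business License not required.

Annual Permit, Historic District Permit, Late-Night Authorization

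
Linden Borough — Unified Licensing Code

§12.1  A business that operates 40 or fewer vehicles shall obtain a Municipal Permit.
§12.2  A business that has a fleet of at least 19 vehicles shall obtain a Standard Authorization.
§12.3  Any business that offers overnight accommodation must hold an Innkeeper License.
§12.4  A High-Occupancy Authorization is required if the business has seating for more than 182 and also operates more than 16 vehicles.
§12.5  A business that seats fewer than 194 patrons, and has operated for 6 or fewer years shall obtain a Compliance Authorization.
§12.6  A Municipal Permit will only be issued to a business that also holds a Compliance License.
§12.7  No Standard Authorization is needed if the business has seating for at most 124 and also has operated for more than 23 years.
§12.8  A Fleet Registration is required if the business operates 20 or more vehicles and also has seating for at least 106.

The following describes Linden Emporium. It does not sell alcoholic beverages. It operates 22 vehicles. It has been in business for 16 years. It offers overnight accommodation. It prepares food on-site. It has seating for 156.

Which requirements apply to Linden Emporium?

Compliance License, Fleet Registration, Innkeeper License, Municipal Permit, Standard Authorization

§12.1 vehicles 22 ≤ 40 → Municipal Permit required.
§12.2 vehicles 22 ≥ 19 → Standard Authorization required.
§12.3 offers overnight accommodation → Innkeeper License required.
§12.4 seating 156 ≤ 182; vehicles 22 > 16 → High-Occupancy Authorization not required.
§12.5 seating 156 < 194; years in business 16 > 6 → Compliance Authorization not required.
§12.6 Municipal Permit is required → Compliance License also required.
§12.7 seating 156 > 124; years in business 16 ≤ 23 → Standard Authorization exemption does not apply.
§12.8 vehicles 22 ≥ 20; seating 156 ≥ 106 → Fleet Registration required.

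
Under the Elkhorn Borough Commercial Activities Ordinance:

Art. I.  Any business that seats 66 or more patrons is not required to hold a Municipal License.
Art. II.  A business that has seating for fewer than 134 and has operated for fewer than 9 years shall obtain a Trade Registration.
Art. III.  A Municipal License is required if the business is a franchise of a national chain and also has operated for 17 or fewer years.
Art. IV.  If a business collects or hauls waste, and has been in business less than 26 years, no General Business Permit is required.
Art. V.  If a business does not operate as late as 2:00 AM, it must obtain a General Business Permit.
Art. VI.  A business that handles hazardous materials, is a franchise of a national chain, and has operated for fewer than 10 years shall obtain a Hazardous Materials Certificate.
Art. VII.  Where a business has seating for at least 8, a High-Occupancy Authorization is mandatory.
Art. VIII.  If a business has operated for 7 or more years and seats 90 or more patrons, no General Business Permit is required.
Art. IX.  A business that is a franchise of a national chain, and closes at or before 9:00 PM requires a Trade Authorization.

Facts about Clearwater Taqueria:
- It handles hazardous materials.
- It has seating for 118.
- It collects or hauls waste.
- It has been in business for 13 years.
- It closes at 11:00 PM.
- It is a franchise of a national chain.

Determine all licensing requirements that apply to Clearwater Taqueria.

Art. I. seating 118 ≥ 66 → exempt from Municipal License.
Art. II. seating 118 < 134; years in business 13 ≥ 9 → Trade Registration not required.
Art. III. is a franchise of a national chain; years in business 13 ≤ 17 → Municipal License required.
Art. IV. collects or hauls waste; years in business 13 < 26 → exempt from General Business Permit.
Art. V. closes 11:00 PM, at/before 2:00 AM → General Business Permit required.
Art. VI. handles hazardous materials; is a franchise of a national chain; years in business 13 ≥ 10 → Hazardous Materials Certificate not required.
Art. VII. seating 118 ≥ 8 → High-Occupancy Authorization required.
Art. VIII. years in business 13 ≥ 7; seating 118 ≥ 90 → exempt from General Business Permit.
Art. IX. is a franchise of a national chain; closes 11:00 PM, after 9:00 PM → Trade Authorization not required.

High-Occupancy Authorization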